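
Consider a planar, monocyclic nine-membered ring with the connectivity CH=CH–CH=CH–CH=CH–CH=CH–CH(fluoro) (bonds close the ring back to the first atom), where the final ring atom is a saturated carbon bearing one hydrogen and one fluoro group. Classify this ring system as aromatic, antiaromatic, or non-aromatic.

Because that saturated carbon is sp³ and has no p orbital in the ring π system at the CH(fluoro) position, the π system cannot extend all the way around the ring.
Broken conjugation rules out both aromaticity and antiaromaticity.

Non-aromatic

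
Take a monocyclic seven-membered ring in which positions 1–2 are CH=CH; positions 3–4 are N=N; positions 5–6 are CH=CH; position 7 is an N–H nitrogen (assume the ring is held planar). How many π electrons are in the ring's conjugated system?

8

The p orbitals form a continuous loop: the double-bond atoms are sp², each contributing one p electron; each sp² =N– keeps its lone pair in-plane and puts one electron into the π system; the pyrrole-type nitrogen donates its lone pair from the p orbital. The ring is fully conjugated.
Tallying contributions gives 3 × 2 = 6 from the double-bond units + 2 from the NH atom = 8.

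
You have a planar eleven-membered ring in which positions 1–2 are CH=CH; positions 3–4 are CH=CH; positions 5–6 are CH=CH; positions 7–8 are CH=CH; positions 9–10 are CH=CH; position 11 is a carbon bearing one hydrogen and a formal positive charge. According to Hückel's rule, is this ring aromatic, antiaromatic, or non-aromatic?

All ring atoms are sp² and supply a p orbital to the ring (each doubly-bonded ring atom is sp² with one p-orbital electron; the carbocation has an empty p orbital); the conjugation is uninterrupted.
Adding the contributions, 5 × 2 = 10 from the double-bond units + 0 from the CH(+) atom = 10.
With 10 π electrons (n = 2), the Hückel 4n+2 condition holds.

Aromatic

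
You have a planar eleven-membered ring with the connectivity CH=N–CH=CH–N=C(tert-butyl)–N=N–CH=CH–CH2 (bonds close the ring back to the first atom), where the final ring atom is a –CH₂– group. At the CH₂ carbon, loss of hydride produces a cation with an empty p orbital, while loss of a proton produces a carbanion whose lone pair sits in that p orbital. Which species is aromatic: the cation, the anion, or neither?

Once that carbon is sp², every ring atom has a p orbital and both ions are fully conjugated.
Cation: 5 × 2 + 0 = 10 π electrons → 4(2)+2, aromatic.
Anion: 5 × 2 + 2 = 12 π electrons → 4(3), antiaromatic.

The cation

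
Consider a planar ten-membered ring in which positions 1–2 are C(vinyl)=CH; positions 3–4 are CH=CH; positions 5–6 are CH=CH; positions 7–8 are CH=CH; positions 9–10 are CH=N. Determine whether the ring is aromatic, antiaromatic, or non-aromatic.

Check conjugation: each doubly-bonded ring atom is sp² with one p-orbital electron; each sp² =N– keeps its lone pair in-plane and puts one electron into the π system — every position has a p orbital, so the cyclic π system is continuous.
Tallying contributions gives 5 × 2 = 10 from the 5 double-bond units.
10 = 4(2) + 2, which satisfies Hückel's 4n+2 rule.

Aromatic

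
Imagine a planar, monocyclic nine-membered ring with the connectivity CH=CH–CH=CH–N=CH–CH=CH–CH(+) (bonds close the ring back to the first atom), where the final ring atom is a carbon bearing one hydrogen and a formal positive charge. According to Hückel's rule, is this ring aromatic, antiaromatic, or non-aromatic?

All ring atoms are sp² and supply a p orbital to the ring (each doubly-bonded ring atom is sp² with one p-orbital electron; the doubly-bonded nitrogens are pyridine-type — their lone pairs lie in the ring plane, leaving one electron in the p orbital; the carbocation has an empty p orbital); the conjugation is uninterrupted.
Adding the contributions, 4 × 2 = 8 from the double-bond units + 0 from the CH(+) atom = 8.
8 = 4(2); a planar, fully conjugated 4n system is antiaromatic.

Antiaromatic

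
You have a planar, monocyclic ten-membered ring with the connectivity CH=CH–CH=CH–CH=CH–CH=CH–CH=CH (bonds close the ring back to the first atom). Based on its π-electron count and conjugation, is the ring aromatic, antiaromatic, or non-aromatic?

The p orbitals form a continuous loop: each doubly-bonded ring atom is sp² with one p-orbital electron. The ring is fully conjugated.
Tallying contributions gives 5 × 2 = 10 from the 5 double-bond units.
10 = 4(2) + 2, which satisfies Hückel's 4n+2 rule.

Aromatic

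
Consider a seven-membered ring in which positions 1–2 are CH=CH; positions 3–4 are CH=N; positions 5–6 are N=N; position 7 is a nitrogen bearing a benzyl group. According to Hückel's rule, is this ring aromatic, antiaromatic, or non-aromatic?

Antiaromatic

Check conjugation: each doubly-bonded ring atom is sp² with one p-orbital electron; the doubly-bonded nitrogens are pyridine-type — their lone pairs lie in the ring plane, leaving one electron in the p orbital; the pyrrole-type nitrogen donates its lone pair from the p orbital — every position has a p orbital, so the cyclic π system is continuous.
π-electron count: 3 × 2 = 6 from the double-bond units + 2 from the N(benzyl) atom = 8.
A 4n π count (8, n = 2) in a planar conjugated ring means antiaromatic.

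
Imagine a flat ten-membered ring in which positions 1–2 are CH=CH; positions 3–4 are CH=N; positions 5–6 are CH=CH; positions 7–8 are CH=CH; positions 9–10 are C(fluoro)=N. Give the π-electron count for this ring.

10

Check conjugation: each doubly-bonded ring atom is sp² with one p-orbital electron; each =N– nitrogen is pyridine-type (lone pair in the sp² plane, one electron in the p orbital) — every position has a p orbital, so the cyclic π system is continuous.
π-electron count: 5 × 2 = 10 from the 5 double-bond units.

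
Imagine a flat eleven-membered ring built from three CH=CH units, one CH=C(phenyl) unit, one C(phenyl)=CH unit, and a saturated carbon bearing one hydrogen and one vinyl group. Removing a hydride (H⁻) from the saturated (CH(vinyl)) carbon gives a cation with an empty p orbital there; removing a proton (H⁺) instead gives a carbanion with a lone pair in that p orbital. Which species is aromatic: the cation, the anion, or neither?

The cation

In either ion the ring is fully conjugated: every atom, including the new sp² carbon, supplies a p orbital.
Cation: 5 × 2 + 0 = 10 π electrons → 4(2)+2, aromatic.
Anion: 5 × 2 + 2 = 12 π electrons → 4(3), antiaromatic.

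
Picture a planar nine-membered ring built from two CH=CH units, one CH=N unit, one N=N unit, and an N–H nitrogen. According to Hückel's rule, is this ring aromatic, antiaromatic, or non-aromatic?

Aromatic

All ring atoms are sp² and supply a p orbital to the ring (each doubly-bonded ring atom is sp² with one p-orbital electron; the doubly-bonded nitrogens are pyridine-type — their lone pairs lie in the ring plane, leaving one electron in the p orbital; the pyrrole-type nitrogen donates its lone pair from the p orbital); the conjugation is uninterrupted.
Adding the contributions, 4 × 2 = 8 from the double-bond units + 2 from the NH atom = 10.
With 10 π electrons (n = 2), the Hückel 4n+2 condition holds.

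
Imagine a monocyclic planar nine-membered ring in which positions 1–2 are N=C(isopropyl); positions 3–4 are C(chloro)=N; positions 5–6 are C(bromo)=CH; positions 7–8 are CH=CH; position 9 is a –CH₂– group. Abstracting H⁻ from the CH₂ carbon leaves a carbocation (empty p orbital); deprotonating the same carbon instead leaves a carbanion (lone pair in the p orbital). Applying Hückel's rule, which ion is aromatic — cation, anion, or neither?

The anion

In both ions every ring atom is sp² and contributes a p orbital, so both rings are fully conjugated.
Cation: 4 × 2 + 0 = 8 π electrons → 4(2), antiaromatic.
Anion: 4 × 2 + 2 = 10 π electrons → 4(2)+2, aromatic.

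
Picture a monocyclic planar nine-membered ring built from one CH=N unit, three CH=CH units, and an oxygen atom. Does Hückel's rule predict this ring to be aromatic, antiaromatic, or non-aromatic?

Check conjugation: each doubly-bonded ring atom is sp² with one p-orbital electron; the doubly-bonded nitrogens are pyridine-type — their lone pairs lie in the ring plane, leaving one electron in the p orbital; the oxygen donates one lone pair from its p orbital — every position has a p orbital, so the cyclic π system is continuous.
π-electron count: 4 × 2 = 8 from the double-bond units + 2 from the O atom = 10.
That gives a 4n+2 count (10, n = 2).

Aromatic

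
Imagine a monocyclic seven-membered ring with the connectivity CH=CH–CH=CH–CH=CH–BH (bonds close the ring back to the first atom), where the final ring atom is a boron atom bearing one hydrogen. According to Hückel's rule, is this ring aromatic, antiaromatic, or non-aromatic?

Aromatic

Every ring atom contributes a p orbital perpendicular to the ring (the double-bond atoms are sp², each contributing one p electron; the boron has an empty p orbital), so the π system is cyclic and fully conjugated.
Counting π electrons: 3 × 2 = 6 from the double-bond units + 0 from the BH atom = 6.
Since 6 = 4·1 + 2, the ring meets the 4n+2 criterion.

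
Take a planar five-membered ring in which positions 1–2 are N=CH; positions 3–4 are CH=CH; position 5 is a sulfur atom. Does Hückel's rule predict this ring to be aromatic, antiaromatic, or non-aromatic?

The p orbitals form a continuous loop: the double-bond atoms are sp², each contributing one p electron; the doubly-bonded nitrogens are pyridine-type — their lone pairs lie in the ring plane, leaving one electron in the p orbital; the sulfur donates one lone pair from its p orbital. The ring is fully conjugated.
Tallying contributions gives 2 × 2 = 4 from the double-bond units + 2 from the S atom = 6.
With 6 π electrons (n = 1), the Hückel 4n+2 condition holds.

Aromatic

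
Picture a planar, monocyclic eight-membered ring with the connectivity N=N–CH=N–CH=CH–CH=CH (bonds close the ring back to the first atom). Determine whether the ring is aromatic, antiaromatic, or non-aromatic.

Antiaromatic

All ring atoms are sp² and supply a p orbital to the ring (each doubly-bonded ring atom is sp² with one p-orbital electron; the doubly-bonded nitrogens are pyridine-type — their lone pairs lie in the ring plane, leaving one electron in the p orbital); the conjugation is uninterrupted.
Tallying contributions gives 4 × 2 = 8 from the 4 double-bond units.
A 4n π count (8, n = 2) in a planar conjugated ring means antiaromatic.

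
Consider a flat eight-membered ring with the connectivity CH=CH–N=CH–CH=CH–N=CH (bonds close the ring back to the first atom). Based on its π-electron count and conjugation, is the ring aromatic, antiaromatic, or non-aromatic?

Every ring atom contributes a p orbital perpendicular to the ring (each doubly-bonded ring atom is sp² with one p-orbital electron; the doubly-bonded nitrogens are pyridine-type — their lone pairs lie in the ring plane, leaving one electron in the p orbital), so the π system is cyclic and fully conjugated.
π-electron count: 4 × 2 = 8 from the 4 double-bond units.
A 4n π count (8, n = 2) in a planar conjugated ring means antiaromatic.

Antiaromatic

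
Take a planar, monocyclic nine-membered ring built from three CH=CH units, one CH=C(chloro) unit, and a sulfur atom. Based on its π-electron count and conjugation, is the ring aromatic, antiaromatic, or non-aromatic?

Aromatic

All ring atoms are sp² and supply a p orbital to the ring (every atom in a ring double bond is sp² and brings one electron to the p orbital; the sulfur donates one lone pair from its p orbital); the conjugation is uninterrupted.
Tallying contributions gives 4 × 2 = 8 from the double-bond units + 2 from the S atom = 10.
Since 10 = 4·2 + 2, the ring meets the 4n+2 criterion.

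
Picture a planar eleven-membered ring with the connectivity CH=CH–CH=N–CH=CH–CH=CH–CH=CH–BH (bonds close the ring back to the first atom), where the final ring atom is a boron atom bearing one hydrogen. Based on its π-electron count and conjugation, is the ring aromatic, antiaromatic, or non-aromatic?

Check conjugation: every atom in a ring double bond is sp² and brings one electron to the p orbital; each =N– nitrogen is pyridine-type (lone pair in the sp² plane, one electron in the p orbital); the boron has an empty p orbital — every position has a p orbital, so the cyclic π system is continuous.
π-electron count: 5 × 2 = 10 from the double-bond units + 0 from the BH atom = 10.
10 = 4(2) + 2, which satisfies Hückel's 4n+2 rule.

Aromatic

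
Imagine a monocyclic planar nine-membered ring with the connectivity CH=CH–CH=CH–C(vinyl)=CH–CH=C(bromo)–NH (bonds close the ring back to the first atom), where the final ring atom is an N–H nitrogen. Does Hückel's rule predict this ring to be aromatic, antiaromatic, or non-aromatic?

All ring atoms are sp² and supply a p orbital to the ring (the double-bond atoms are sp², each contributing one p electron; the pyrrole-type nitrogen donates its lone pair from the p orbital); the conjugation is uninterrupted.
Tallying contributions gives 4 × 2 = 8 from the double-bond units + 2 from the NH atom = 10.
That gives a 4n+2 count (10, n = 2).

Aromatic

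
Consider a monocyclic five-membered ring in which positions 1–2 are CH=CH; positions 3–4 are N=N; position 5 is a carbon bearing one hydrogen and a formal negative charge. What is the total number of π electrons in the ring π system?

6

Every ring atom contributes a p orbital perpendicular to the ring (each doubly-bonded ring atom is sp² with one p-orbital electron; each sp² =N– keeps its lone pair in-plane and puts one electron into the π system; the carbanion's lone pair occupies the p orbital), so the π system is cyclic and fully conjugated.
Tallying contributions gives 2 × 2 = 4 from the double-bond units + 2 from the CH(-) atom = 6.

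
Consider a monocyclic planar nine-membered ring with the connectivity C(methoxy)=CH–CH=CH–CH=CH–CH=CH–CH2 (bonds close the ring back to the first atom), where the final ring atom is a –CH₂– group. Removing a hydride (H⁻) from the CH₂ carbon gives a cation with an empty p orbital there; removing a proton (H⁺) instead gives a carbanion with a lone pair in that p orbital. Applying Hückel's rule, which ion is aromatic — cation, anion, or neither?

Both ions have a continuous loop of p orbitals — each ring atom is sp².
Cation: 4 × 2 + 0 = 8 π electrons → 4(2), antiaromatic.
Anion: 4 × 2 + 2 = 10 π electrons → 4(2)+2, aromatic.

The anion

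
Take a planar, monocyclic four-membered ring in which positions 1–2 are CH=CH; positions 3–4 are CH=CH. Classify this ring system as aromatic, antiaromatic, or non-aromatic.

Every ring atom contributes a p orbital perpendicular to the ring (each doubly-bonded ring atom is sp² with one p-orbital electron), so the π system is cyclic and fully conjugated.
Adding the contributions, 2 × 2 = 4 from the 2 double-bond units.
A 4n π count (4, n = 1) in a planar conjugated ring means antiaromatic.
(The species described is cyclobutadiene.)

Antiaromatic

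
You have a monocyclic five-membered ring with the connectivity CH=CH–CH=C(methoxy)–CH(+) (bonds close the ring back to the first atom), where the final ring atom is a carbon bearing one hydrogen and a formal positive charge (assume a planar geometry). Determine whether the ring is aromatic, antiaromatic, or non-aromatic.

The p orbitals form a continuous loop: every atom in a ring double bond is sp² and brings one electron to the p orbital; the carbocation has an empty p orbital. The ring is fully conjugated.
Tallying contributions gives 2 × 2 = 4 from the double-bond units + 0 from the CH(+) atom = 4.
With 4 = 4·1 π electrons, Hückel's rule classifies the planar ring as antiaromatic.

Antiaromatic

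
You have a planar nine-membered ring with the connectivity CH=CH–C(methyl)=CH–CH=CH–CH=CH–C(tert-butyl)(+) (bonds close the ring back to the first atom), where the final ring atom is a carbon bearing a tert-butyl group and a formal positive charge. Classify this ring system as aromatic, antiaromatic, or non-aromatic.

All ring atoms are sp² and supply a p orbital to the ring (every atom in a ring double bond is sp² and brings one electron to the p orbital; the carbocation has an empty p orbital); the conjugation is uninterrupted.
Adding the contributions, 4 × 2 = 8 from the double-bond units + 0 from the C(tert-butyl)(+) atom = 8.
8 is a 4n count (n = 2), so the planar conjugated ring is antiaromatic.

Antiaromatic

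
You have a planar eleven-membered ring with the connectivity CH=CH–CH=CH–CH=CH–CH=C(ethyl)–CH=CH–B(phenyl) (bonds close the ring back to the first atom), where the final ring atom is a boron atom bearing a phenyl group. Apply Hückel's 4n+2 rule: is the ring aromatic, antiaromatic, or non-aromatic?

The p orbitals form a continuous loop: each doubly-bonded ring atom is sp² with one p-orbital electron; the boron has an empty p orbital. The ring is fully conjugated.
Adding the contributions, 5 × 2 = 10 from the double-bond units + 0 from the B(phenyl) atom = 10.
That gives a 4n+2 count (10, n = 2).

Aromatic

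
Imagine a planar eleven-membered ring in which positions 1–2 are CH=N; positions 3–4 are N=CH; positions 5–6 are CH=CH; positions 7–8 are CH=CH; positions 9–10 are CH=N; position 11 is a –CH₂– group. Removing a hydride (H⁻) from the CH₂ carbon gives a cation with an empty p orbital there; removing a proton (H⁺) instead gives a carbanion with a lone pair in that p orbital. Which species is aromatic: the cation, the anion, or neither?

The cation

Once that carbon is sp², every ring atom has a p orbital and both ions are fully conjugated.
Cation: 5 × 2 + 0 = 10 π electrons → 4(2)+2, aromatic.
Anion: 5 × 2 + 2 = 12 π electrons → 4(3), antiaromatic.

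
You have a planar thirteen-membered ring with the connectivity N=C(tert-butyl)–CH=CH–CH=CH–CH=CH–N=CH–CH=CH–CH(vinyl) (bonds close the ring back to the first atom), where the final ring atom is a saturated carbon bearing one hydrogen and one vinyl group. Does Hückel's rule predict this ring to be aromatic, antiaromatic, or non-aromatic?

The CH(vinyl) position has four σ bonds — that saturated carbon is sp³ and has no p orbital in the ring π system — so the cyclic conjugation is interrupted.
Broken conjugation rules out both aromaticity and antiaromaticity.

Non-aromatic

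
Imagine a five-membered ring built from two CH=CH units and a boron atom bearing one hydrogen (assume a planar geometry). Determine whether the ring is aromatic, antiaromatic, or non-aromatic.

Antiaromatic

The p orbitals form a continuous loop: the double-bond atoms are sp², each contributing one p electron; the boron has an empty p orbital. The ring is fully conjugated.
π-electron count: 2 × 2 = 4 from the double-bond units + 0 from the BH atom = 4.
With 4 = 4·1 π electrons, Hückel's rule classifies the planar ring as antiaromatic.
This is borole.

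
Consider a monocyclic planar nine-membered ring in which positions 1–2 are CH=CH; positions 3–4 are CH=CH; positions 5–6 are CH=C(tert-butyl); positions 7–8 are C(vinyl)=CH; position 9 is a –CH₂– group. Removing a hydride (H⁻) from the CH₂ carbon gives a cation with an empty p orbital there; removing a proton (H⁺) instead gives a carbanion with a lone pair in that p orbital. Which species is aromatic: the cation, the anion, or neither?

The anion

In both ions every ring atom is sp² and contributes a p orbital, so both rings are fully conjugated.
Cation: 4 × 2 + 0 = 8 π electrons → 4(2), antiaromatic.
Anion: 4 × 2 + 2 = 10 π electrons → 4(2)+2, aromatic.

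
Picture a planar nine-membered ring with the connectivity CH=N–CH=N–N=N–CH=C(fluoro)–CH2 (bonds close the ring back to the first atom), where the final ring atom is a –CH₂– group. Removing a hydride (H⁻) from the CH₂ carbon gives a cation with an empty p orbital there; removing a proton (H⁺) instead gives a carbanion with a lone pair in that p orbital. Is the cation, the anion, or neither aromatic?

The anion

In both ions every ring atom is sp² and contributes a p orbital, so both rings are fully conjugated.
Cation: 4 × 2 + 0 = 8 π electrons → 4(2), antiaromatic.
Anion: 4 × 2 + 2 = 10 π electrons → 4(2)+2, aromatic.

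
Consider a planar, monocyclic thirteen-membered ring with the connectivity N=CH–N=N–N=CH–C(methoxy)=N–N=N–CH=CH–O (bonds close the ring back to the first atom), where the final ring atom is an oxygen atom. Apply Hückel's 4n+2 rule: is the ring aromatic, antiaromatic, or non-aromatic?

Aromatic

All ring atoms are sp² and supply a p orbital to the ring (every atom in a ring double bond is sp² and brings one electron to the p orbital; the doubly-bonded nitrogens are pyridine-type — their lone pairs lie in the ring plane, leaving one electron in the p orbital; the oxygen donates one lone pair from its p orbital); the conjugation is uninterrupted.
π-electron count: 6 × 2 = 12 from the double-bond units + 2 from the O atom = 14.
With 14 π electrons (n = 3), the Hückel 4n+2 condition holds.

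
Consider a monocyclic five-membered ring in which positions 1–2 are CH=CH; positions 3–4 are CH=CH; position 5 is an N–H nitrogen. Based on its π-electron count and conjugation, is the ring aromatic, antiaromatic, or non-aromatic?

Every ring atom contributes a p orbital perpendicular to the ring (each doubly-bonded ring atom is sp² with one p-orbital electron; the pyrrole-type nitrogen donates its lone pair from the p orbital), so the π system is cyclic and fully conjugated.
Counting π electrons: 2 × 2 = 4 from the double-bond units + 2 from the NH atom = 6.
With 6 π electrons (n = 1), the Hückel 4n+2 condition holds.
(This ring is pyrrole.)

Aromatic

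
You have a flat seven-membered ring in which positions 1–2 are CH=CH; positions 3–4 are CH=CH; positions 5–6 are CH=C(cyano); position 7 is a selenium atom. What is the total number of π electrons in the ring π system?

8

Check conjugation: every atom in a ring double bond is sp² and brings one electron to the p orbital; the selenium donates one lone pair from its p orbital — every position has a p orbital, so the cyclic π system is continuous.
Counting π electrons: 3 × 2 = 6 from the double-bond units + 2 from the Se atom = 8.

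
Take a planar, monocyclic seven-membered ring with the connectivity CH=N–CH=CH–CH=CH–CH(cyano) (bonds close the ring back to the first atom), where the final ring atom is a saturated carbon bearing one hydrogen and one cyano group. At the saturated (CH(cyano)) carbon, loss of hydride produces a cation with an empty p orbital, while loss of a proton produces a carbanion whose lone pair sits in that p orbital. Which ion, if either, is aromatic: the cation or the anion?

The cation

Both ions have a continuous loop of p orbitals — each ring atom is sp².
Cation: 3 × 2 + 0 = 6 π electrons → 4(1)+2, aromatic.
Anion: 3 × 2 + 2 = 8 π electrons → 4(2), antiaromatic.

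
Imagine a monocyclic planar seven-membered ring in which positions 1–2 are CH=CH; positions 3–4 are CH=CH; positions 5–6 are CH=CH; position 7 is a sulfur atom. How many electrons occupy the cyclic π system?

Check conjugation: every atom in a ring double bond is sp² and brings one electron to the p orbital; the sulfur donates one lone pair from its p orbital — every position has a p orbital, so the cyclic π system is continuous.
Adding the contributions, 3 × 2 = 6 from the double-bond units + 2 from the S atom = 8.

8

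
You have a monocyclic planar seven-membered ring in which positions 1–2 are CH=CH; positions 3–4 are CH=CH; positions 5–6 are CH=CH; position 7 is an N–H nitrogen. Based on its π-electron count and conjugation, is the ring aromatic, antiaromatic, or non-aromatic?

The p orbitals form a continuous loop: the double-bond atoms are sp², each contributing one p electron; the pyrrole-type nitrogen donates its lone pair from the p orbital. The ring is fully conjugated.
Counting π electrons: 3 × 2 = 6 from the double-bond units + 2 from the NH atom = 8.
8 is a 4n count (n = 2), so the planar conjugated ring is antiaromatic.

Antiaromatic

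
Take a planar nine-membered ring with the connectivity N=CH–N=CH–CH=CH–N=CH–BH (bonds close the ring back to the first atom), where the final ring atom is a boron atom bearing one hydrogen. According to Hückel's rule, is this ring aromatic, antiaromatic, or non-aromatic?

Antiaromatic

Check conjugation: every atom in a ring double bond is sp² and brings one electron to the p orbital; each sp² =N– keeps its lone pair in-plane and puts one electron into the π system; the boron has an empty p orbital — every position has a p orbital, so the cyclic π system is continuous.
Tallying contributions gives 4 × 2 = 8 from the double-bond units + 0 from the BH atom = 8.
8 is a 4n count (n = 2), so the planar conjugated ring is antiaromatic.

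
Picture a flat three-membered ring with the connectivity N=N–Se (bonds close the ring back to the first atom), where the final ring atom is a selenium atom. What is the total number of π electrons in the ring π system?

4

The p orbitals form a continuous loop: each doubly-bonded ring atom is sp² with one p-orbital electron; the doubly-bonded nitrogens are pyridine-type — their lone pairs lie in the ring plane, leaving one electron in the p orbital; the selenium donates one lone pair from its p orbital. The ring is fully conjugated.
π-electron count: 1 × 2 = 2 from the double-bond unit + 2 from the Se atom = 4.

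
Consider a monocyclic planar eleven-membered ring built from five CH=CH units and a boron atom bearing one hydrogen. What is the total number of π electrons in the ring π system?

All ring atoms are sp² and supply a p orbital to the ring (each doubly-bonded ring atom is sp² with one p-orbital electron; the boron has an empty p orbital); the conjugation is uninterrupted.
π-electron count: 5 × 2 = 10 from the double-bond units + 0 from the BH atom = 10.

10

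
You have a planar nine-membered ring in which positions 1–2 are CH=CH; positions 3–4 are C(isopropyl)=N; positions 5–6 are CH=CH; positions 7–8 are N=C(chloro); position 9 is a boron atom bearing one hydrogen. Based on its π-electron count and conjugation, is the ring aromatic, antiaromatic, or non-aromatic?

Antiaromatic

Every ring atom contributes a p orbital perpendicular to the ring (each doubly-bonded ring atom is sp² with one p-orbital electron; each =N– nitrogen is pyridine-type (lone pair in the sp² plane, one electron in the p orbital); the boron has an empty p orbital), so the π system is cyclic and fully conjugated.
Counting π electrons: 4 × 2 = 8 from the double-bond units + 0 from the BH atom = 8.
8 = 4(2); a planar, fully conjugated 4n system is antiaromatic.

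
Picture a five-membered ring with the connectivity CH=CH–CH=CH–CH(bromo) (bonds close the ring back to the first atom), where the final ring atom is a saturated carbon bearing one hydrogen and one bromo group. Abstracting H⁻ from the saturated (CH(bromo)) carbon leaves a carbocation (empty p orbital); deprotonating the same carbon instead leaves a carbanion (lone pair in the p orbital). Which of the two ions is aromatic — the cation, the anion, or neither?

The anion

Both ions have a continuous loop of p orbitals — each ring atom is sp².
Cation: 2 × 2 + 0 = 4 π electrons → 4(1), antiaromatic.
Anion: 2 × 2 + 2 = 6 π electrons → 4(1)+2, aromatic.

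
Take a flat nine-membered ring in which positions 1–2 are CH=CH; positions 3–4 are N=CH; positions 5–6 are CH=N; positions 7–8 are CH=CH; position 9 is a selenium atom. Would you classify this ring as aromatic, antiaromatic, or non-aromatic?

Aromatic

All ring atoms are sp² and supply a p orbital to the ring (every atom in a ring double bond is sp² and brings one electron to the p orbital; the doubly-bonded nitrogens are pyridine-type — their lone pairs lie in the ring plane, leaving one electron in the p orbital; the selenium donates one lone pair from its p orbital); the conjugation is uninterrupted.
π-electron count: 4 × 2 = 8 from the double-bond units + 2 from the Se atom = 10.
10 = 4(2) + 2, which satisfies Hückel's 4n+2 rule.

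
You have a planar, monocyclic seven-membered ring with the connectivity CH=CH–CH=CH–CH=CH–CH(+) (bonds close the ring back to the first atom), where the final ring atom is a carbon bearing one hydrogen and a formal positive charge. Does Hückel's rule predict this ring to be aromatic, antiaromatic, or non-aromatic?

Aromatic

Check conjugation: the double-bond atoms are sp², each contributing one p electron; the carbocation has an empty p orbital — every position has a p orbital, so the cyclic π system is continuous.
π-electron count: 3 × 2 = 6 from the double-bond units + 0 from the CH(+) atom = 6.
With 6 π electrons (n = 1), the Hückel 4n+2 condition holds.
(This ring is the tropylium cation.)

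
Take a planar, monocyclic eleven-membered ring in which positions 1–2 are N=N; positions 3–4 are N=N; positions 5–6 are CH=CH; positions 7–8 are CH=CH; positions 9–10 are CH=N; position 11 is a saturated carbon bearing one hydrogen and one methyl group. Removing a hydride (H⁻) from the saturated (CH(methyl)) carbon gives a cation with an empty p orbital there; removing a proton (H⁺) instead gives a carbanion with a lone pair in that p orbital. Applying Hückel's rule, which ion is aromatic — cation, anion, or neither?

The cation

In both ions every ring atom is sp² and contributes a p orbital, so both rings are fully conjugated.
Cation: 5 × 2 + 0 = 10 π electrons → 4(2)+2, aromatic.
Anion: 5 × 2 + 2 = 12 π electrons → 4(3), antiaromatic.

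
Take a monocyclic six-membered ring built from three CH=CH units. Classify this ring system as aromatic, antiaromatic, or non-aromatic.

Check conjugation: each doubly-bonded ring atom is sp² with one p-orbital electron — every position has a p orbital, so the cyclic π system is continuous.
Adding the contributions, 3 × 2 = 6 from the 3 double-bond units.
6 = 4(1) + 2, which satisfies Hückel's 4n+2 rule.
(This ring is benzene.)

Aromatic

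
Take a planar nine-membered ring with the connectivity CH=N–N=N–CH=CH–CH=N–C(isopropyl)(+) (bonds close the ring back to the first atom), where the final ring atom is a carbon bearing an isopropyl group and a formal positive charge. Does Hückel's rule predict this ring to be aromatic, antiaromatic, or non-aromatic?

Antiaromatic

The p orbitals form a continuous loop: each doubly-bonded ring atom is sp² with one p-orbital electron; each =N– nitrogen is pyridine-type (lone pair in the sp² plane, one electron in the p orbital); the carbocation has an empty p orbital. The ring is fully conjugated.
Adding the contributions, 4 × 2 = 8 from the double-bond units + 0 from the C(isopropyl)(+) atom = 8.
8 is a 4n count (n = 2), so the planar conjugated ring is antiaromatic.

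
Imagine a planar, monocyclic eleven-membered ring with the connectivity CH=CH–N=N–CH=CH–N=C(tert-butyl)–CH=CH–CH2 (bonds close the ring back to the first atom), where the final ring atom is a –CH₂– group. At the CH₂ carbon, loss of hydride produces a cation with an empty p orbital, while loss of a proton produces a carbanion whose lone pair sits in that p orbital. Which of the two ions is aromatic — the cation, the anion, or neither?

The cation

In both ions every ring atom is sp² and contributes a p orbital, so both rings are fully conjugated.
Cation: 5 × 2 + 0 = 10 π electrons → 4(2)+2, aromatic.
Anion: 5 × 2 + 2 = 12 π electrons → 4(3), antiaromatic.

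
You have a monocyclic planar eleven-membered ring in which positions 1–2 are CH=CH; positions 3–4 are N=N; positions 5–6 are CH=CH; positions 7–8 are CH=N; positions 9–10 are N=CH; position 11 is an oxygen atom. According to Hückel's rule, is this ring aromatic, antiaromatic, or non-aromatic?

Every ring atom contributes a p orbital perpendicular to the ring (every atom in a ring double bond is sp² and brings one electron to the p orbital; each =N– nitrogen is pyridine-type (lone pair in the sp² plane, one electron in the p orbital); the oxygen donates one lone pair from its p orbital), so the π system is cyclic and fully conjugated.
Counting π electrons: 5 × 2 = 10 from the double-bond units + 2 from the O atom = 12.
With 12 = 4·3 π electrons, Hückel's rule classifies the planar ring as antiaromatic.

Antiaromatic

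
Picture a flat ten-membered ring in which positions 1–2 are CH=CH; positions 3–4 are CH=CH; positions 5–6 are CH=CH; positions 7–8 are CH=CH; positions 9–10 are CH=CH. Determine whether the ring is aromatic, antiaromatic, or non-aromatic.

Every ring atom contributes a p orbital perpendicular to the ring (every atom in a ring double bond is sp² and brings one electron to the p orbital), so the π system is cyclic and fully conjugated.
Tallying contributions gives 5 × 2 = 10 from the 5 double-bond units.
10 = 4(2) + 2, which satisfies Hückel's 4n+2 rule.

Aromatic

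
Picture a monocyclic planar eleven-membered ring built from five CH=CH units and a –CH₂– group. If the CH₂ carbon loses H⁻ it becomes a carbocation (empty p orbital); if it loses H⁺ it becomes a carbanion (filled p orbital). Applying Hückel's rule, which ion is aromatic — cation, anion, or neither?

In both ions every ring atom is sp² and contributes a p orbital, so both rings are fully conjugated.
Cation: 5 × 2 + 0 = 10 π electrons → 4(2)+2, aromatic.
Anion: 5 × 2 + 2 = 12 π electrons → 4(3), antiaromatic.

The cation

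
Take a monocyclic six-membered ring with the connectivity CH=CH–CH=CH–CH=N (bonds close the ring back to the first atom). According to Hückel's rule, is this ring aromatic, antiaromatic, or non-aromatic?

Aromatic

All ring atoms are sp² and supply a p orbital to the ring (each doubly-bonded ring atom is sp² with one p-orbital electron; each sp² =N– keeps its lone pair in-plane and puts one electron into the π system); the conjugation is uninterrupted.
Tallying contributions gives 3 × 2 = 6 from the 3 double-bond units.
Since 6 = 4·1 + 2, the ring meets the 4n+2 criterion.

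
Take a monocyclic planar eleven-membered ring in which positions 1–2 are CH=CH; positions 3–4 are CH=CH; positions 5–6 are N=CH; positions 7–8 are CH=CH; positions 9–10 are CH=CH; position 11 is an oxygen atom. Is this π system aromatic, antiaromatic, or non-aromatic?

All ring atoms are sp² and supply a p orbital to the ring (each doubly-bonded ring atom is sp² with one p-orbital electron; the doubly-bonded nitrogens are pyridine-type — their lone pairs lie in the ring plane, leaving one electron in the p orbital; the oxygen donates one lone pair from its p orbital); the conjugation is uninterrupted.
Tallying contributions gives 5 × 2 = 10 from the double-bond units + 2 from the O atom = 12.
12 = 4(3); a planar, fully conjugated 4n system is antiaromatic.

Antiaromatic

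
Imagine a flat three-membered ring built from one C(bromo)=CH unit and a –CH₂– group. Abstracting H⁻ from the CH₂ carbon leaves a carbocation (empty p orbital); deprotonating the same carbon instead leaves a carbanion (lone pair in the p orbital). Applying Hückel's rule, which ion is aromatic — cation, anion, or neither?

In both ions every ring atom is sp² and contributes a p orbital, so both rings are fully conjugated.
Cation: 1 × 2 + 0 = 2 π electrons → 4(0)+2, aromatic.
Anion: 1 × 2 + 2 = 4 π electrons → 4(1), antiaromatic.

The cation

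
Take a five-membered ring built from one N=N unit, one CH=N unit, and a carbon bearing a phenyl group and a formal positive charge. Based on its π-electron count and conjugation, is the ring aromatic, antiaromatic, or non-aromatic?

The p orbitals form a continuous loop: every atom in a ring double bond is sp² and brings one electron to the p orbital; each =N– nitrogen is pyridine-type (lone pair in the sp² plane, one electron in the p orbital); the carbocation has an empty p orbital. The ring is fully conjugated.
Counting π electrons: 2 × 2 = 4 from the double-bond units + 0 from the C(phenyl)(+) atom = 4.
With 4 = 4·1 π electrons, Hückel's rule classifies the planar ring as antiaromatic.

Antiaromatic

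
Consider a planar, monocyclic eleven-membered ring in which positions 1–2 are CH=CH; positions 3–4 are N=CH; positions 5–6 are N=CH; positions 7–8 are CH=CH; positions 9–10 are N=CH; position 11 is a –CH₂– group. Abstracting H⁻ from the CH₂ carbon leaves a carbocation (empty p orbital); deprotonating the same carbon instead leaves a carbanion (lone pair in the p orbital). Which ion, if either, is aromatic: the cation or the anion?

The cation

In either ion the ring is fully conjugated: every atom, including the new sp² carbon, supplies a p orbital.
Cation: 5 × 2 + 0 = 10 π electrons → 4(2)+2, aromatic.
Anion: 5 × 2 + 2 = 12 π electrons → 4(3), antiaromatic.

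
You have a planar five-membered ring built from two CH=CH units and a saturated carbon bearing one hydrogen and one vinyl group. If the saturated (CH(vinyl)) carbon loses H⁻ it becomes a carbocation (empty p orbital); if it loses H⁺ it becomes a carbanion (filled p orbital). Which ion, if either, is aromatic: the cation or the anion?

The anion

In both ions every ring atom is sp² and contributes a p orbital, so both rings are fully conjugated.
Cation: 2 × 2 + 0 = 4 π electrons → 4(1), antiaromatic.
Anion: 2 × 2 + 2 = 6 π electrons → 4(1)+2, aromatic.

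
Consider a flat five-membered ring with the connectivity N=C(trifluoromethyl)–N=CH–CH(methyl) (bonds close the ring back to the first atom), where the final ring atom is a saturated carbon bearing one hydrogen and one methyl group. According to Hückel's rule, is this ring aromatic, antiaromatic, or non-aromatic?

At the CH(methyl) position, that saturated carbon is sp³ and has no p orbital in the ring π system; the ring's p-orbital overlap is broken there.
Broken conjugation rules out both aromaticity and antiaromaticity.

Non-aromatic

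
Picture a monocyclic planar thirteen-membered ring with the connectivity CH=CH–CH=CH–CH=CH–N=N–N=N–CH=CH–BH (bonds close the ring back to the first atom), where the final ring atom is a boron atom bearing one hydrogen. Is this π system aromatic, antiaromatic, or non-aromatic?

Antiaromatic

Check conjugation: each doubly-bonded ring atom is sp² with one p-orbital electron; each =N– nitrogen is pyridine-type (lone pair in the sp² plane, one electron in the p orbital); the boron has an empty p orbital — every position has a p orbital, so the cyclic π system is continuous.
Adding the contributions, 6 × 2 = 12 from the double-bond units + 0 from the BH atom = 12.
12 is a 4n count (n = 3), so the planar conjugated ring is antiaromatic.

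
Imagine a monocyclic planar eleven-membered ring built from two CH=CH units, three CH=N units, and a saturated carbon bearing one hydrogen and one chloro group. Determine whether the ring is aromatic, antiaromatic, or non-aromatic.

The CH(chloro) position has four σ bonds — that saturated carbon is sp³ and has no p orbital in the ring π system — so the cyclic conjugation is interrupted.
Hückel's rule only applies to fully conjugated rings, so this one is simply non-aromatic.

Non-aromatic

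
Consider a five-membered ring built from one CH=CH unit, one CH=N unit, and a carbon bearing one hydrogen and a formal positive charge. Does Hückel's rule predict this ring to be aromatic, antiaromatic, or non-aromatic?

Antiaromatic

Check conjugation: every atom in a ring double bond is sp² and brings one electron to the p orbital; each =N– nitrogen is pyridine-type (lone pair in the sp² plane, one electron in the p orbital); the carbocation has an empty p orbital — every position has a p orbital, so the cyclic π system is continuous.
Counting π electrons: 2 × 2 = 4 from the double-bond units + 0 from the CH(+) atom = 4.
4 is a 4n count (n = 1), so the planar conjugated ring is antiaromatic.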